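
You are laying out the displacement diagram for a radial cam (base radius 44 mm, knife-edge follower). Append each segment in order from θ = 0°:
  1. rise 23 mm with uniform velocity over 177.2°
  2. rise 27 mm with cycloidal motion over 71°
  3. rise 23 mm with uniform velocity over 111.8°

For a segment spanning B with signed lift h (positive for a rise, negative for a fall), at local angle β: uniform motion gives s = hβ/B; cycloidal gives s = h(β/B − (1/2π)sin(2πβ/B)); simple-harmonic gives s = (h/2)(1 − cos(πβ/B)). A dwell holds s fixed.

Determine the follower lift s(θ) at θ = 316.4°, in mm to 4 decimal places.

seg 1 [0°–177.2°] uniform, h=23: full span → s += 23 → s = 23.0000
seg 2 [177.2°–248.2°] cycloidal, h=27: full span → s += 27 → s = 50.0000
seg 3 [248.2°–360°] uniform, h=23: θ=316.4° here. β=68.2, B=111.8. 23·68.2/111.8 = 14.0304 → s = 64.0304

64.0304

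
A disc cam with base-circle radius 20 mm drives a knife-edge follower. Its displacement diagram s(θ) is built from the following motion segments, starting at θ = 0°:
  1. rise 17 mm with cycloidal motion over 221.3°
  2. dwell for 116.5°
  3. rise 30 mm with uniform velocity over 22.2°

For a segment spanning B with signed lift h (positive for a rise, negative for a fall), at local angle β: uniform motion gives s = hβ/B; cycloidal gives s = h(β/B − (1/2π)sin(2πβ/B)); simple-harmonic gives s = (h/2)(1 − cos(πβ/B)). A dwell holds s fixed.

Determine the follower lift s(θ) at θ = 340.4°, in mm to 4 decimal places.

seg 1 [0°–221.3°] cycloidal, h=17: full span → s += 17 → s = 17.0000
seg 2 [221.3°–337.8°] dwell: s stays 17.0000
seg 3 [337.8°–360°] uniform, h=30: θ=340.4° here. β=2.6, B=22.2. 30·2.6/22.2 = 3.5135 → s = 20.5135

20.5135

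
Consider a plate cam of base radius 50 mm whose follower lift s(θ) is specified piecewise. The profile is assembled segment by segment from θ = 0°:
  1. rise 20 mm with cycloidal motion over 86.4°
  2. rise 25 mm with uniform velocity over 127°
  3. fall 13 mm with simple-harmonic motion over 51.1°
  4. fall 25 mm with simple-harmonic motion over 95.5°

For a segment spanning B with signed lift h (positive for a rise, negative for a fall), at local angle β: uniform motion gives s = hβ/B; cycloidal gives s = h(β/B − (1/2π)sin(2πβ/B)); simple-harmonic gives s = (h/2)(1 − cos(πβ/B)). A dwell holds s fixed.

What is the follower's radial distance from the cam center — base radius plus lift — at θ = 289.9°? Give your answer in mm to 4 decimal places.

seg 1 [0°–86.4°] cycloidal, h=20: full span → s += 20 → s = 20.0000
seg 2 [86.4°–213.4°] uniform, h=25: full span → s += 25 → s = 45.0000
seg 3 [213.4°–264.5°] simple-harmonic, h=-13: full span → s += -13 → s = 32.0000
seg 4 [264.5°–360°] simple-harmonic, h=-25: θ=289.9° here. β=25.4, B=95.5. -25/2·(1 − cos(π·0.2660)) = -4.1155 → s = 27.8845
radial distance = base radius + s = 50 + 27.8845 = 77.8845

77.8845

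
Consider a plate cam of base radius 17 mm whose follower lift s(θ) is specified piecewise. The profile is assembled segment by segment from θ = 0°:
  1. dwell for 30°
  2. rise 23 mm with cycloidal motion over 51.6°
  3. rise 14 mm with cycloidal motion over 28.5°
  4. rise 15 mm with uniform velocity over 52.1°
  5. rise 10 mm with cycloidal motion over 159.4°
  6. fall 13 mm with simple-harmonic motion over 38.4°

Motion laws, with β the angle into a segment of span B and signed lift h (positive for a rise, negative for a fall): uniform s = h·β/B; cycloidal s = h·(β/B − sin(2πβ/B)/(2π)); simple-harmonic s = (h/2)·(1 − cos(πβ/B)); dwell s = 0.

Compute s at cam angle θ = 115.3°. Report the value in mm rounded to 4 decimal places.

seg 1 [0°–30°] dwell: s stays 0.0000
seg 2 [30°–81.6°] cycloidal, h=23: full span → s += 23 → s = 23.0000
seg 3 [81.6°–110.1°] cycloidal, h=14: full span → s += 14 → s = 37.0000
seg 4 [110.1°–162.2°] uniform, h=15: θ=115.3° here. β=5.2, B=52.1. 15·5.2/52.1 = 1.4971 → s = 38.4971

38.4971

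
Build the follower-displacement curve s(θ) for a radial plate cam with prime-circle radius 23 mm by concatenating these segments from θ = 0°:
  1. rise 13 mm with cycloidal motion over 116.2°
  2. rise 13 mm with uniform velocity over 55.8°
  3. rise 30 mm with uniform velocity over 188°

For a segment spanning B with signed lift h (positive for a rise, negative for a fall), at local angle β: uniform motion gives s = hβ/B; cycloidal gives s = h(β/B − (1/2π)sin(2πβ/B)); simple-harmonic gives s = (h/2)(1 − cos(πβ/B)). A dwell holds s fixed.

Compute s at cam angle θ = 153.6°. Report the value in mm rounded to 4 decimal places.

seg 1 [0°–116.2°] cycloidal, h=13: full span → s += 13 → s = 13.0000
seg 2 [116.2°–172°] uniform, h=13: θ=153.6° here. β=37.4, B=55.8. 13·37.4/55.8 = 8.7133 → s = 21.7133

21.7133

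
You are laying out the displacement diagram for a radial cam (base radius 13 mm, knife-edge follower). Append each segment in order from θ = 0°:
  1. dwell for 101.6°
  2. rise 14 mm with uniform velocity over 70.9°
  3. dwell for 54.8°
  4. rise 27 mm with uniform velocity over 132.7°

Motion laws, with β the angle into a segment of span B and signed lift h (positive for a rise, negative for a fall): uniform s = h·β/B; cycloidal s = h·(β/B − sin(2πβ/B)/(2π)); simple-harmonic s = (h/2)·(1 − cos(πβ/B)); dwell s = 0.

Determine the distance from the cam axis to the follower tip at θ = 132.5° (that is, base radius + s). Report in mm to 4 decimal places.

seg 1 [0°–101.6°] dwell: s stays 0.0000
seg 2 [101.6°–172.5°] uniform, h=14: θ=132.5° here. β=30.9, B=70.9. 14·30.9/70.9 = 6.1016 → s = 6.1016
radial distance = base radius + s = 13 + 6.1016 = 19.1016

19.1016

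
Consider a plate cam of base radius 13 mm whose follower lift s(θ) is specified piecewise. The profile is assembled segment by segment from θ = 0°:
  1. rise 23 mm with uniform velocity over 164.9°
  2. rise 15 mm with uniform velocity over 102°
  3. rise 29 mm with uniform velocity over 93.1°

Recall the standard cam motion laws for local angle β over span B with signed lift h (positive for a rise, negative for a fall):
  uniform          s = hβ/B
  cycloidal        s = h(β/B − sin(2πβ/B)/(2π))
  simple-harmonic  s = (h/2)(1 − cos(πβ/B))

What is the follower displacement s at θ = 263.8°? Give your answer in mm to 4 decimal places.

seg 1 [0°–164.9°] uniform, h=23: full span → s += 23 → s = 23.0000
seg 2 [164.9°–266.9°] uniform, h=15: θ=263.8° here. β=98.9, B=102. 15·98.9/102 = 14.5441 → s = 37.5441

37.5441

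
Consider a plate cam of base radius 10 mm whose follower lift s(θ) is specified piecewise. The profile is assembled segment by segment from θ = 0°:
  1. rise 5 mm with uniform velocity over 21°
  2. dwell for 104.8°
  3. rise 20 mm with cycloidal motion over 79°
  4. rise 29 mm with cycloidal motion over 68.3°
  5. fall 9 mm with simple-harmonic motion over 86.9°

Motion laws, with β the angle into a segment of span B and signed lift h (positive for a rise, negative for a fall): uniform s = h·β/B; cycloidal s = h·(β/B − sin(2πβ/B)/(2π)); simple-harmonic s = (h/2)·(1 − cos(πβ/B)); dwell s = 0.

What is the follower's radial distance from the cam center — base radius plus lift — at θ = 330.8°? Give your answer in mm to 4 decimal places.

seg 1 [0°–21°] uniform, h=5: full span → s += 5 → s = 5.0000
seg 2 [21°–125.8°] dwell: s stays 5.0000
seg 3 [125.8°–204.8°] cycloidal, h=20: full span → s += 20 → s = 25.0000
seg 4 [204.8°–273.1°] cycloidal, h=29: full span → s += 29 → s = 54.0000
seg 5 [273.1°–360°] simple-harmonic, h=-9: θ=330.8° here. β=57.7, B=86.9. -9/2·(1 − cos(π·0.6640)) = -6.7170 → s = 47.2830
radial distance = base radius + s = 10 + 47.2830 = 57.2830

57.2830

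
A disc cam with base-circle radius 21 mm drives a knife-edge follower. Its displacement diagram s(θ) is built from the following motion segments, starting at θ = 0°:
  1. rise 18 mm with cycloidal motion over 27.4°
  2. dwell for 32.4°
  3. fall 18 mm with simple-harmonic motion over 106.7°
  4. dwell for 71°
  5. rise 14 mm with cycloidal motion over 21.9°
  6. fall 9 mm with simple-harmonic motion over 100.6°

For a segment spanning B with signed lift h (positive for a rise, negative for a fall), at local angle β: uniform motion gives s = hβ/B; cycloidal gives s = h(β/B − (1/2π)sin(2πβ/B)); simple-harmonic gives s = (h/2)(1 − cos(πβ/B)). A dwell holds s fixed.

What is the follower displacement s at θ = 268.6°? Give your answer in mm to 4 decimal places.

seg 1 [0°–27.4°] cycloidal, h=18: full span → s += 18 → s = 18.0000
seg 2 [27.4°–59.8°] dwell: s stays 18.0000
seg 3 [59.8°–166.5°] simple-harmonic, h=-18: full span → s += -18 → s = 0.0000
seg 4 [166.5°–237.5°] dwell: s stays 0.0000
seg 5 [237.5°–259.4°] cycloidal, h=14: full span → s += 14 → s = 14.0000
seg 6 [259.4°–360°] simple-harmonic, h=-9: θ=268.6° here. β=9.2, B=100.6. -9/2·(1 − cos(π·0.0915)) = -0.1844 → s = 13.8156

13.8156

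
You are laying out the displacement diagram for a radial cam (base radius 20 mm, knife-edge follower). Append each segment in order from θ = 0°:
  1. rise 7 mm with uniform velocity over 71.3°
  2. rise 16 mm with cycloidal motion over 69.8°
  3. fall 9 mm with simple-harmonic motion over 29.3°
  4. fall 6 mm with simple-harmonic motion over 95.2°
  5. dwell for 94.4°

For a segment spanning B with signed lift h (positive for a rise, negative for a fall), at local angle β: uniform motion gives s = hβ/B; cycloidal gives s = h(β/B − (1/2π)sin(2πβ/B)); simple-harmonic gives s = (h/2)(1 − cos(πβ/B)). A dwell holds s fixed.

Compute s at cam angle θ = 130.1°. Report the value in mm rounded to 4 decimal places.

seg 1 [0°–71.3°] uniform, h=7: full span → s += 7 → s = 7.0000
seg 2 [71.3°–141.1°] cycloidal, h=16: θ=130.1° here. β=58.8, B=69.8. 16·(0.8424 − sin(2π·0.8424)/(2π)) = 15.6077 → s = 22.6077

22.6077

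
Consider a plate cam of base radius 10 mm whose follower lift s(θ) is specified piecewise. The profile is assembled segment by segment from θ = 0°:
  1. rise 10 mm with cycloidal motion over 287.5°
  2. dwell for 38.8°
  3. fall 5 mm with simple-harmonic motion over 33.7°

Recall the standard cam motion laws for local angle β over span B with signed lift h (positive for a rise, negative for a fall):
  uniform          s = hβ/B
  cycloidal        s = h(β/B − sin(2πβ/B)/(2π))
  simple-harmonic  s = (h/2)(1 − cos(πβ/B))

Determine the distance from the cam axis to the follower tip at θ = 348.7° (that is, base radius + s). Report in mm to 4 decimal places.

seg 1 [0°–287.5°] cycloidal, h=10: full span → s += 10 → s = 10.0000
seg 2 [287.5°–326.3°] dwell: s stays 10.0000
seg 3 [326.3°–360°] simple-harmonic, h=-5: θ=348.7° here. β=22.4, B=33.7. -5/2·(1 − cos(π·0.6647)) = -3.7365 → s = 6.2635
radial distance = base radius + s = 10 + 6.2635 = 16.2635

16.2635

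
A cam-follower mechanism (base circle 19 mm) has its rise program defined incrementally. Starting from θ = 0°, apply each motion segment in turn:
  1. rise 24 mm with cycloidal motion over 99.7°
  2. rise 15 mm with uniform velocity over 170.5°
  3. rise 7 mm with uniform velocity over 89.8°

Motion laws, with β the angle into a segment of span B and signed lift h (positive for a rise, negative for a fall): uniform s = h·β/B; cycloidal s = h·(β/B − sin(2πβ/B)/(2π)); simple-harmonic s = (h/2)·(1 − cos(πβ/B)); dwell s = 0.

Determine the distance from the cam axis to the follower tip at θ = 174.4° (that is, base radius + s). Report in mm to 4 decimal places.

seg 1 [0°–99.7°] cycloidal, h=24: full span → s += 24 → s = 24.0000
seg 2 [99.7°–270.2°] uniform, h=15: θ=174.4° here. β=74.7, B=170.5. 15·74.7/170.5 = 6.5718 → s = 30.5718
radial distance = base radius + s = 19 + 30.5718 = 49.5718

49.5718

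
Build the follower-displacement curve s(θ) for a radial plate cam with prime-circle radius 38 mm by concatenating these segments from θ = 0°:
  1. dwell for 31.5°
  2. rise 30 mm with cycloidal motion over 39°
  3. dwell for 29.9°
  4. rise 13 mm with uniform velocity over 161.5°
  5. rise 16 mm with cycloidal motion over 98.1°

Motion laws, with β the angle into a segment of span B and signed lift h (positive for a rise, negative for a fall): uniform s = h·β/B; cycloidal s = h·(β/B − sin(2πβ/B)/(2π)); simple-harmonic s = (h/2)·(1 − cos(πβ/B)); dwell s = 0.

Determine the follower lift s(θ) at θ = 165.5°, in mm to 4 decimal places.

seg 1 [0°–31.5°] dwell: s stays 0.0000
seg 2 [31.5°–70.5°] cycloidal, h=30: full span → s += 30 → s = 30.0000
seg 3 [70.5°–100.4°] dwell: s stays 30.0000
seg 4 [100.4°–261.9°] uniform, h=13: θ=165.5° here. β=65.1, B=161.5. 13·65.1/161.5 = 5.2402 → s = 35.2402

35.2402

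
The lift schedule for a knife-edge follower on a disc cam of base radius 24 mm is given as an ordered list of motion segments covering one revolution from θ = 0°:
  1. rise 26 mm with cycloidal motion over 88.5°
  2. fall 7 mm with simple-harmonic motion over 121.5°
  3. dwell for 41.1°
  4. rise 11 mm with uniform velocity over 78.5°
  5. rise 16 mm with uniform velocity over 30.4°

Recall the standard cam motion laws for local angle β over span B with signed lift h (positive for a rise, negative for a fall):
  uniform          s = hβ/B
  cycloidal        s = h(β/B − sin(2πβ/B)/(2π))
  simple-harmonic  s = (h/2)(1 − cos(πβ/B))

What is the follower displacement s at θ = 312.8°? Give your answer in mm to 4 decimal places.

seg 1 [0°–88.5°] cycloidal, h=26: full span → s += 26 → s = 26.0000
seg 2 [88.5°–210°] simple-harmonic, h=-7: full span → s += -7 → s = 19.0000
seg 3 [210°–251.1°] dwell: s stays 19.0000
seg 4 [251.1°–329.6°] uniform, h=11: θ=312.8° here. β=61.7, B=78.5. 11·61.7/78.5 = 8.6459 → s = 27.6459

27.6459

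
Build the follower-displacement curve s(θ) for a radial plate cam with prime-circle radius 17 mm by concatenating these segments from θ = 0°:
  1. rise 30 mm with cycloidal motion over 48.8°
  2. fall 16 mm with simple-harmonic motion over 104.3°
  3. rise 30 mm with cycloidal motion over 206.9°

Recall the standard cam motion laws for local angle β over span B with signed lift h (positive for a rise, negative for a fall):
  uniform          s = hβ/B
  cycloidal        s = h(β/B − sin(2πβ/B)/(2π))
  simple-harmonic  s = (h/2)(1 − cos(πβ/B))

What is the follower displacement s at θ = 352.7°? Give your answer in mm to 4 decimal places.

seg 1 [0°–48.8°] cycloidal, h=30: full span → s += 30 → s = 30.0000
seg 2 [48.8°–153.1°] simple-harmonic, h=-16: full span → s += -16 → s = 14.0000
seg 3 [153.1°–360°] cycloidal, h=30: θ=352.7° here. β=199.6, B=206.9. 30·(0.9647 − sin(2π·0.9647)/(2π)) = 29.9914 → s = 43.9914

43.9914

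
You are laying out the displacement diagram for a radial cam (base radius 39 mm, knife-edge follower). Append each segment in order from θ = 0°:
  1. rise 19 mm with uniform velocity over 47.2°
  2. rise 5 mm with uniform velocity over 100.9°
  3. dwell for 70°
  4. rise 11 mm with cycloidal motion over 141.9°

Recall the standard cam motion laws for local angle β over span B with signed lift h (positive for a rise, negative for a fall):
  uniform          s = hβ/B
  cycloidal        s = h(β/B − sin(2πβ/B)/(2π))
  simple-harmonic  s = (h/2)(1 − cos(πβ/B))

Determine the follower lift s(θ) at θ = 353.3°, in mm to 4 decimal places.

seg 1 [0°–47.2°] uniform, h=19: full span → s += 19 → s = 19.0000
seg 2 [47.2°–148.1°] uniform, h=5: full span → s += 5 → s = 24.0000
seg 3 [148.1°–218.1°] dwell: s stays 24.0000
seg 4 [218.1°–360°] cycloidal, h=11: θ=353.3° here. β=135.2, B=141.9. 11·(0.9528 − sin(2π·0.9528)/(2π)) = 10.9924 → s = 34.9924

34.9924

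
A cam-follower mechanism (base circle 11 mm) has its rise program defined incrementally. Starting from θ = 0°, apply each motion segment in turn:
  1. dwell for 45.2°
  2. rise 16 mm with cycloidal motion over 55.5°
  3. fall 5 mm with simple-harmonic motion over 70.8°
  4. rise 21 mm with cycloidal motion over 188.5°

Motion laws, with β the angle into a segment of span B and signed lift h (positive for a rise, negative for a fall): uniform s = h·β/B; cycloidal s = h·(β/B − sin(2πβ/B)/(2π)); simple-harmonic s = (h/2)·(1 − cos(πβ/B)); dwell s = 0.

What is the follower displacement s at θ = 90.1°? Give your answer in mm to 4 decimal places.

seg 1 [0°–45.2°] dwell: s stays 0.0000
seg 2 [45.2°–100.7°] cycloidal, h=16: θ=90.1° here. β=44.9, B=55.5. 16·(0.8090 − sin(2π·0.8090)/(2π)) = 15.3176 → s = 15.3176

15.3176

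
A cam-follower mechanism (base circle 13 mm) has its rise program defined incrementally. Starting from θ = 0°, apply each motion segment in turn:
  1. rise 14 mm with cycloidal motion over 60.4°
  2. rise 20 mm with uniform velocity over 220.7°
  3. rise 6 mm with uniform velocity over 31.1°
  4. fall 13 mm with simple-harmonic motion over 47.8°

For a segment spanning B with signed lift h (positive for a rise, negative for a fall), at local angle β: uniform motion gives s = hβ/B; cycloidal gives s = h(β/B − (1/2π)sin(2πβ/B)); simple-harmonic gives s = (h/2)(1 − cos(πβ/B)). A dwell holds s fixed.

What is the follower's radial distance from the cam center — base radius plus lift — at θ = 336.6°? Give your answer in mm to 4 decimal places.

seg 1 [0°–60.4°] cycloidal, h=14: full span → s += 14 → s = 14.0000
seg 2 [60.4°–281.1°] uniform, h=20: full span → s += 20 → s = 34.0000
seg 3 [281.1°–312.2°] uniform, h=6: full span → s += 6 → s = 40.0000
seg 4 [312.2°–360°] simple-harmonic, h=-13: θ=336.6° here. β=24.4, B=47.8. -13/2·(1 − cos(π·0.5105)) = -6.7136 → s = 33.2864
radial distance = base radius + s = 13 + 33.2864 = 46.2864

46.2864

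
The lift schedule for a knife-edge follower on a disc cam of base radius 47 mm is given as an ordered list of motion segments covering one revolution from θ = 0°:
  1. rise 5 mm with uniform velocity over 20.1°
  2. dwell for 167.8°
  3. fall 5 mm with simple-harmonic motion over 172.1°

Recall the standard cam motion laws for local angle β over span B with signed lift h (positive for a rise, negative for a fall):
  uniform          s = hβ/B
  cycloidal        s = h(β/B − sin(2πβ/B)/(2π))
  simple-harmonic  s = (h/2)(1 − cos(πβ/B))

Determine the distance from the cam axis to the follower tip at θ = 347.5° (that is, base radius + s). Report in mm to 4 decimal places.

seg 1 [0°–20.1°] uniform, h=5: full span → s += 5 → s = 5.0000
seg 2 [20.1°–187.9°] dwell: s stays 5.0000
seg 3 [187.9°–360°] simple-harmonic, h=-5: θ=347.5° here. β=159.6, B=172.1. -5/2·(1 − cos(π·0.9274)) = -4.9352 → s = 0.0648
radial distance = base radius + s = 47 + 0.0648 = 47.0648

47.0648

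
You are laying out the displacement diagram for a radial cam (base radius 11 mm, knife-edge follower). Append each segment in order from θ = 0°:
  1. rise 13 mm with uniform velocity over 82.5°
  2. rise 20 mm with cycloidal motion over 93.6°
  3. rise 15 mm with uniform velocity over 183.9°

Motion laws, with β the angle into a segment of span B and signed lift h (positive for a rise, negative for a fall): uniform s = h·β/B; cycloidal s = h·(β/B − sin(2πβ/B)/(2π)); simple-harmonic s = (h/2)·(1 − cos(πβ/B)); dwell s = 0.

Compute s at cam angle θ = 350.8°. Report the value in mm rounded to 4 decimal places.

seg 1 [0°–82.5°] uniform, h=13: full span → s += 13 → s = 13.0000
seg 2 [82.5°–176.1°] cycloidal, h=20: full span → s += 20 → s = 33.0000
seg 3 [176.1°–360°] uniform, h=15: θ=350.8° here. β=174.7, B=183.9. 15·174.7/183.9 = 14.2496 → s = 47.2496

47.2496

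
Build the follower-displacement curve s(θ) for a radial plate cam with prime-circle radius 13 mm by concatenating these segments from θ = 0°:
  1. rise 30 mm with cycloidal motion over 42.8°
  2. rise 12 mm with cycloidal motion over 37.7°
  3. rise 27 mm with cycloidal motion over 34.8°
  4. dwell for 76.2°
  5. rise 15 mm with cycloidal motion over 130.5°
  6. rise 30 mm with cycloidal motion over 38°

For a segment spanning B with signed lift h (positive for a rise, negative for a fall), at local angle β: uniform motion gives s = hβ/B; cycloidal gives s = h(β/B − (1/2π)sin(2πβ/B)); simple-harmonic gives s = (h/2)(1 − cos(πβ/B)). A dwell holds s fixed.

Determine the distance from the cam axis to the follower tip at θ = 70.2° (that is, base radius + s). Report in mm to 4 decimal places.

seg 1 [0°–42.8°] cycloidal, h=30: full span → s += 30 → s = 30.0000
seg 2 [42.8°–80.5°] cycloidal, h=12: θ=70.2° here. β=27.4, B=37.7. 12·(0.7268 − sin(2π·0.7268)/(2π)) = 10.6111 → s = 40.6111
radial distance = base radius + s = 13 + 40.6111 = 53.6111

53.6111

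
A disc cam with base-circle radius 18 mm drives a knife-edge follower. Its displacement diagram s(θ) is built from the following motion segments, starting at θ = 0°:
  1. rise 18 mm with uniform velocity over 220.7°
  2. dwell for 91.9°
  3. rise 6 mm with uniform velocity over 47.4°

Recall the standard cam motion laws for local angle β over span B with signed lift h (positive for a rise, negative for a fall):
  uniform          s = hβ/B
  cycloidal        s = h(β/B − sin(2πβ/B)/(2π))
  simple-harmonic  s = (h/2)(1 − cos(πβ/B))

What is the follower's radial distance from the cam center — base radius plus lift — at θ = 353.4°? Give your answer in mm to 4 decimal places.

seg 1 [0°–220.7°] uniform, h=18: full span → s += 18 → s = 18.0000
seg 2 [220.7°–312.6°] dwell: s stays 18.0000
seg 3 [312.6°–360°] uniform, h=6: θ=353.4° here. β=40.8, B=47.4. 6·40.8/47.4 = 5.1646 → s = 23.1646
radial distance = base radius + s = 18 + 23.1646 = 41.1646

41.1646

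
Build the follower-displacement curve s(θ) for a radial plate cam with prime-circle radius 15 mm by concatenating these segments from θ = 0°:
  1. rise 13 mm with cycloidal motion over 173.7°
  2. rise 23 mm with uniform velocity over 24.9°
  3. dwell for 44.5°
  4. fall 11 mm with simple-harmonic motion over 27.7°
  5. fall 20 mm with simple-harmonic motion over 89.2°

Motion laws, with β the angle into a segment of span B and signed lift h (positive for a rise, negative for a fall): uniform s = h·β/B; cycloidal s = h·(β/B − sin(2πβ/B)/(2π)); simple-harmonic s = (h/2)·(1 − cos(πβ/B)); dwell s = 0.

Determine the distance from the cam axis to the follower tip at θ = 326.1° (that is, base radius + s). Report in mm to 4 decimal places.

seg 1 [0°–173.7°] cycloidal, h=13: full span → s += 13 → s = 13.0000
seg 2 [173.7°–198.6°] uniform, h=23: full span → s += 23 → s = 36.0000
seg 3 [198.6°–243.1°] dwell: s stays 36.0000
seg 4 [243.1°–270.8°] simple-harmonic, h=-11: full span → s += -11 → s = 25.0000
seg 5 [270.8°–360°] simple-harmonic, h=-20: θ=326.1° here. β=55.3, B=89.2. -20/2·(1 − cos(π·0.6200)) = -13.6799 → s = 11.3201
radial distance = base radius + s = 15 + 11.3201 = 26.3201

26.3201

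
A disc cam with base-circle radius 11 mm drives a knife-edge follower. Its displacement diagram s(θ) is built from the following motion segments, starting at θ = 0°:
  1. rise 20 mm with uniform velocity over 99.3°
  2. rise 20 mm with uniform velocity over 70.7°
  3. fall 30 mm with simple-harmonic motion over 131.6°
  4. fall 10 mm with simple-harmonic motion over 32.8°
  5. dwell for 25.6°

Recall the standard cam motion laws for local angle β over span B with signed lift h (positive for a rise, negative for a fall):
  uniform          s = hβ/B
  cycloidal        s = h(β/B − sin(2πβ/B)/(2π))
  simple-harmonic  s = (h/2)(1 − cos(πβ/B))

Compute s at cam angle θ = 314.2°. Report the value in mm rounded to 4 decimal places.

seg 1 [0°–99.3°] uniform, h=20: full span → s += 20 → s = 20.0000
seg 2 [99.3°–170°] uniform, h=20: full span → s += 20 → s = 40.0000
seg 3 [170°–301.6°] simple-harmonic, h=-30: full span → s += -30 → s = 10.0000
seg 4 [301.6°–334.4°] simple-harmonic, h=-10: θ=314.2° here. β=12.6, B=32.8. -10/2·(1 − cos(π·0.3841)) = -3.2201 → s = 6.7799

6.7799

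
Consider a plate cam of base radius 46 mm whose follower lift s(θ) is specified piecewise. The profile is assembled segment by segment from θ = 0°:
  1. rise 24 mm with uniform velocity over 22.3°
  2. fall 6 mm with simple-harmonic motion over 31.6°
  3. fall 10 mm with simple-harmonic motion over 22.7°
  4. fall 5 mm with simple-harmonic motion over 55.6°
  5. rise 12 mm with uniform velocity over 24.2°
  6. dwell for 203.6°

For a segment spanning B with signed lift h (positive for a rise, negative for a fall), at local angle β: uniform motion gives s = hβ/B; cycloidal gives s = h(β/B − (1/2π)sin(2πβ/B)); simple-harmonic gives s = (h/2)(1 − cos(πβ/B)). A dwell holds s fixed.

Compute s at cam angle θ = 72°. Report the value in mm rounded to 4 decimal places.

seg 1 [0°–22.3°] uniform, h=24: full span → s += 24 → s = 24.0000
seg 2 [22.3°–53.9°] simple-harmonic, h=-6: full span → s += -6 → s = 18.0000
seg 3 [53.9°–76.6°] simple-harmonic, h=-10: θ=72° here. β=18.1, B=22.7. -10/2·(1 − cos(π·0.7974)) = -9.0205 → s = 8.9795

8.9795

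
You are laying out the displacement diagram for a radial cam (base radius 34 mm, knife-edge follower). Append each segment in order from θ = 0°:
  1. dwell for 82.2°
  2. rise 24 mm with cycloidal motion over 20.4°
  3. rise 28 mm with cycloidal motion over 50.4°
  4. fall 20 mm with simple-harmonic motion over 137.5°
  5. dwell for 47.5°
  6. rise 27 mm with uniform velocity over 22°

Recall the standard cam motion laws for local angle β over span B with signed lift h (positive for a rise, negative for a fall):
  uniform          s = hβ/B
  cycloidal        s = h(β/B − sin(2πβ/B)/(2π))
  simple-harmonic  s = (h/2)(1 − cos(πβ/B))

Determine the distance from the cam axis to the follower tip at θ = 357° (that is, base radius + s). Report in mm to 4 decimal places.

seg 1 [0°–82.2°] dwell: s stays 0.0000
seg 2 [82.2°–102.6°] cycloidal, h=24: full span → s += 24 → s = 24.0000
seg 3 [102.6°–153°] cycloidal, h=28: full span → s += 28 → s = 52.0000
seg 4 [153°–290.5°] simple-harmonic, h=-20: full span → s += -20 → s = 32.0000
seg 5 [290.5°–338°] dwell: s stays 32.0000
seg 6 [338°–360°] uniform, h=27: θ=357° here. β=19, B=22. 27·19/22 = 23.3182 → s = 55.3182
radial distance = base radius + s = 34 + 55.3182 = 89.3182

89.3182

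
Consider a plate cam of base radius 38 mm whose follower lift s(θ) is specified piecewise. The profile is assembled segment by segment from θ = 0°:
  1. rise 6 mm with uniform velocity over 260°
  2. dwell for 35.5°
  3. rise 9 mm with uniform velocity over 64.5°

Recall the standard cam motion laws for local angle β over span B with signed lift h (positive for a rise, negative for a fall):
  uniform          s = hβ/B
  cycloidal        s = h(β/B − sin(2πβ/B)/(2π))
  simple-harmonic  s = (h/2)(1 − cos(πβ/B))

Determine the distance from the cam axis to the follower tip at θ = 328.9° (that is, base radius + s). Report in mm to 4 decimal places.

seg 1 [0°–260°] uniform, h=6: full span → s += 6 → s = 6.0000
seg 2 [260°–295.5°] dwell: s stays 6.0000
seg 3 [295.5°–360°] uniform, h=9: θ=328.9° here. β=33.4, B=64.5. 9·33.4/64.5 = 4.6605 → s = 10.6605
radial distance = base radius + s = 38 + 10.6605 = 48.6605

48.6605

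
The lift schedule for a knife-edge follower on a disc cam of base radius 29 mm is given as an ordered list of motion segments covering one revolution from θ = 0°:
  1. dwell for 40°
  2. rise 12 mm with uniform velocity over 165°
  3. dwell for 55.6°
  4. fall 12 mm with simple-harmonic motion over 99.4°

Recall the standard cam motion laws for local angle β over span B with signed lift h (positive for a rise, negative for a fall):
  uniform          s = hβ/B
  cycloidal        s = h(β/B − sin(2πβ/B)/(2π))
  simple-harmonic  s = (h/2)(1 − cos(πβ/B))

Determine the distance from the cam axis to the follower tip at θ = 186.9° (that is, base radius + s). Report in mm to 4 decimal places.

seg 1 [0°–40°] dwell: s stays 0.0000
seg 2 [40°–205°] uniform, h=12: θ=186.9° here. β=146.9, B=165. 12·146.9/165 = 10.6836 → s = 10.6836
radial distance = base radius + s = 29 + 10.6836 = 39.6836

39.6836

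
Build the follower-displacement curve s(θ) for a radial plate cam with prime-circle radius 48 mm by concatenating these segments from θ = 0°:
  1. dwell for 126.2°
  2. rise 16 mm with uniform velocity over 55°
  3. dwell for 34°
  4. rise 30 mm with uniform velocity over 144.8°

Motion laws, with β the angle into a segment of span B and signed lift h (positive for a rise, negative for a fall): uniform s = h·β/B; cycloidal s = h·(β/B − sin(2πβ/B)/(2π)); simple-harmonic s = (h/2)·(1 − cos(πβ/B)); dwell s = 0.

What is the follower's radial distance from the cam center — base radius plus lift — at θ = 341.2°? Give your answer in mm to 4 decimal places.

seg 1 [0°–126.2°] dwell: s stays 0.0000
seg 2 [126.2°–181.2°] uniform, h=16: full span → s += 16 → s = 16.0000
seg 3 [181.2°–215.2°] dwell: s stays 16.0000
seg 4 [215.2°–360°] uniform, h=30: θ=341.2° here. β=126, B=144.8. 30·126/144.8 = 26.1050 → s = 42.1050
radial distance = base radius + s = 48 + 42.1050 = 90.1050

90.1050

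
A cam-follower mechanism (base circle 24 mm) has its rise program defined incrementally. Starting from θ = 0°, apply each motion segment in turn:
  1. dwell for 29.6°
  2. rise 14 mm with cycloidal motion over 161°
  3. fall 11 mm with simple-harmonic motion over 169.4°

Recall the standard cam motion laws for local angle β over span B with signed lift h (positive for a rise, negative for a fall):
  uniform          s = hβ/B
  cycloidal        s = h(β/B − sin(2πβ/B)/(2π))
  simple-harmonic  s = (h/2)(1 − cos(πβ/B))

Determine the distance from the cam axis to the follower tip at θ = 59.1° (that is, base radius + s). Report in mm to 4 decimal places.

seg 1 [0°–29.6°] dwell: s stays 0.0000
seg 2 [29.6°–190.6°] cycloidal, h=14: θ=59.1° here. β=29.5, B=161. 14·(0.1832 − sin(2π·0.1832)/(2π)) = 0.5303 → s = 0.5303
radial distance = base radius + s = 24 + 0.5303 = 24.5303

24.5303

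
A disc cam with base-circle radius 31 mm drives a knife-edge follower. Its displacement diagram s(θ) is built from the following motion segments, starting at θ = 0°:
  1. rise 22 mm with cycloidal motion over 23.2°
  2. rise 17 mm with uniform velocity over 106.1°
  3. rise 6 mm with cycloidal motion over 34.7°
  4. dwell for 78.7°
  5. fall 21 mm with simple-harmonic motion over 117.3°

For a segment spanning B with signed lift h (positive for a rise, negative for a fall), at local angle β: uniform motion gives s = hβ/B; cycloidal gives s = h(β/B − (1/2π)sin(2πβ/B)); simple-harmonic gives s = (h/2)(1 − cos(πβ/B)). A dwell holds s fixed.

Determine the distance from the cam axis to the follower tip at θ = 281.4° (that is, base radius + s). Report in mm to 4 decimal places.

seg 1 [0°–23.2°] cycloidal, h=22: full span → s += 22 → s = 22.0000
seg 2 [23.2°–129.3°] uniform, h=17: full span → s += 17 → s = 39.0000
seg 3 [129.3°–164°] cycloidal, h=6: full span → s += 6 → s = 45.0000
seg 4 [164°–242.7°] dwell: s stays 45.0000
seg 5 [242.7°–360°] simple-harmonic, h=-21: θ=281.4° here. β=38.7, B=117.3. -21/2·(1 − cos(π·0.3299)) = -5.1529 → s = 39.8471
radial distance = base radius + s = 31 + 39.8471 = 70.8471

70.8471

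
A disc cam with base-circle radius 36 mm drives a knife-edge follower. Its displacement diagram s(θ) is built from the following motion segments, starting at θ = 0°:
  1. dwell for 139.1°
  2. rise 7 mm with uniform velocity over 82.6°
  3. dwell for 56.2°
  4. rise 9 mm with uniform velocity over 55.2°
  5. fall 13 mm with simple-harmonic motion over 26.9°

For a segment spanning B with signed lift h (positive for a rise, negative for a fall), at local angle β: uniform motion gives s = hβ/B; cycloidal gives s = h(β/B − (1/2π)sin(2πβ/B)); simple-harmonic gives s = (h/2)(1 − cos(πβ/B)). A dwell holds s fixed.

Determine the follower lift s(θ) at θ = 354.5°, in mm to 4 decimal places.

seg 1 [0°–139.1°] dwell: s stays 0.0000
seg 2 [139.1°–221.7°] uniform, h=7: full span → s += 7 → s = 7.0000
seg 3 [221.7°–277.9°] dwell: s stays 7.0000
seg 4 [277.9°–333.1°] uniform, h=9: full span → s += 9 → s = 16.0000
seg 5 [333.1°–360°] simple-harmonic, h=-13: θ=354.5° here. β=21.4, B=26.9. -13/2·(1 − cos(π·0.7955)) = -11.7046 → s = 4.2954

4.2954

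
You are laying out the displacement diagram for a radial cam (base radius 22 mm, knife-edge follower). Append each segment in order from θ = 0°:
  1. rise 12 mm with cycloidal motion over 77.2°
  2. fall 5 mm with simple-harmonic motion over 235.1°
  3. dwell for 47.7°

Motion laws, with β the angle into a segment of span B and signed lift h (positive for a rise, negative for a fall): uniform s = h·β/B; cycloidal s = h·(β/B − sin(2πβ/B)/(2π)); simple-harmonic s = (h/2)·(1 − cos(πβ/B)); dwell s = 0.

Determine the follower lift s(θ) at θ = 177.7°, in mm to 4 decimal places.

seg 1 [0°–77.2°] cycloidal, h=12: full span → s += 12 → s = 12.0000
seg 2 [77.2°–312.3°] simple-harmonic, h=-5: θ=177.7° here. β=100.5, B=235.1. -5/2·(1 − cos(π·0.4275)) = -1.9353 → s = 10.0647

10.0647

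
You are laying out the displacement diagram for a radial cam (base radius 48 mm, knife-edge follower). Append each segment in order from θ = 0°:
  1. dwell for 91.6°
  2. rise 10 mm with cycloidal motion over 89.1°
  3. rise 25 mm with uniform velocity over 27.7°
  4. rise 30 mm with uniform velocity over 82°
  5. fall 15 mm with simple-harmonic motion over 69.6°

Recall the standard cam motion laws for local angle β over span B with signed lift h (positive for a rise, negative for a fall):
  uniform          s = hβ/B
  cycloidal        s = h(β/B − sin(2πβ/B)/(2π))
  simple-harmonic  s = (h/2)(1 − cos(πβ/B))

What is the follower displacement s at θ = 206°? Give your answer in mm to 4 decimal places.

seg 1 [0°–91.6°] dwell: s stays 0.0000
seg 2 [91.6°–180.7°] cycloidal, h=10: full span → s += 10 → s = 10.0000
seg 3 [180.7°–208.4°] uniform, h=25: θ=206° here. β=25.3, B=27.7. 25·25.3/27.7 = 22.8339 → s = 32.8339

32.8339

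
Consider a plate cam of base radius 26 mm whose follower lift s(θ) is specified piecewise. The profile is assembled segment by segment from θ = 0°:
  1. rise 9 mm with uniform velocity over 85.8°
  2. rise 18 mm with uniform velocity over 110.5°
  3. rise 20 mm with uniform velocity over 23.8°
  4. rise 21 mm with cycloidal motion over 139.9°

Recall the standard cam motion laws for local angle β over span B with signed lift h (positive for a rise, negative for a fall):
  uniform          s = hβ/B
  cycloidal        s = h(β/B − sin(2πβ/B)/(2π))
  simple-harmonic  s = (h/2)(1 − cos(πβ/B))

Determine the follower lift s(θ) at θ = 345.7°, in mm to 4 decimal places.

seg 1 [0°–85.8°] uniform, h=9: full span → s += 9 → s = 9.0000
seg 2 [85.8°–196.3°] uniform, h=18: full span → s += 18 → s = 27.0000
seg 3 [196.3°–220.1°] uniform, h=20: full span → s += 20 → s = 47.0000
seg 4 [220.1°–360°] cycloidal, h=21: θ=345.7° here. β=125.6, B=139.9. 21·(0.8978 − sin(2π·0.8978)/(2π)) = 20.8554 → s = 67.8554

67.8554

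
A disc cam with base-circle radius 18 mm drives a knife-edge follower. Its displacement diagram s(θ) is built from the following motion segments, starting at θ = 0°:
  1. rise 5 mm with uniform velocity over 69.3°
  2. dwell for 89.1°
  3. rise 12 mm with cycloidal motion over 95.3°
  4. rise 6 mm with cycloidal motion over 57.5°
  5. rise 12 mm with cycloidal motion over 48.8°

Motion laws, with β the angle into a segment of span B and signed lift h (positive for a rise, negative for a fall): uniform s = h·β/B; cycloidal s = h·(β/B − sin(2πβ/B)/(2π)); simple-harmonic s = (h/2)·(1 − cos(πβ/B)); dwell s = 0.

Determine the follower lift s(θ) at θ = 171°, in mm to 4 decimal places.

seg 1 [0°–69.3°] uniform, h=5: full span → s += 5 → s = 5.0000
seg 2 [69.3°–158.4°] dwell: s stays 5.0000
seg 3 [158.4°–253.7°] cycloidal, h=12: θ=171° here. β=12.6, B=95.3. 12·(0.1322 − sin(2π·0.1322)/(2π)) = 0.1763 → s = 5.1763

5.1763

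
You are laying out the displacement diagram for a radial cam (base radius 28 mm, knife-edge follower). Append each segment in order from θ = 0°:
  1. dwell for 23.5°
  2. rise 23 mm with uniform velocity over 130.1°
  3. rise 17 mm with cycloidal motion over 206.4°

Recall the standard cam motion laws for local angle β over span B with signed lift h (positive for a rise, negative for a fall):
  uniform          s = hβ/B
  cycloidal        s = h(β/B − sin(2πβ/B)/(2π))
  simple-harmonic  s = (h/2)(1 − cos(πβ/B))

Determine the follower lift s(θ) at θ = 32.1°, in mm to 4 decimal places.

seg 1 [0°–23.5°] dwell: s stays 0.0000
seg 2 [23.5°–153.6°] uniform, h=23: θ=32.1° here. β=8.6, B=130.1. 23·8.6/130.1 = 1.5204 → s = 1.5204

1.5204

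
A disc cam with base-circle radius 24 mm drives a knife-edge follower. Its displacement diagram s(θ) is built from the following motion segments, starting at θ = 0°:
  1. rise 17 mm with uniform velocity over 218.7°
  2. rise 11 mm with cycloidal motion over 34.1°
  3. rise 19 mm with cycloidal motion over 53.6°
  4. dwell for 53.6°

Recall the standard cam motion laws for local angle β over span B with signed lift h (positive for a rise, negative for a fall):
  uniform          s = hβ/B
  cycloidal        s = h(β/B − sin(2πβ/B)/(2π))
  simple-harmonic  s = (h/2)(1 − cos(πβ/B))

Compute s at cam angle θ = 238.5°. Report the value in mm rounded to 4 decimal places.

seg 1 [0°–218.7°] uniform, h=17: full span → s += 17 → s = 17.0000
seg 2 [218.7°–252.8°] cycloidal, h=11: θ=238.5° here. β=19.8, B=34.1. 11·(0.5806 − sin(2π·0.5806)/(2π)) = 7.2367 → s = 24.2367

24.2367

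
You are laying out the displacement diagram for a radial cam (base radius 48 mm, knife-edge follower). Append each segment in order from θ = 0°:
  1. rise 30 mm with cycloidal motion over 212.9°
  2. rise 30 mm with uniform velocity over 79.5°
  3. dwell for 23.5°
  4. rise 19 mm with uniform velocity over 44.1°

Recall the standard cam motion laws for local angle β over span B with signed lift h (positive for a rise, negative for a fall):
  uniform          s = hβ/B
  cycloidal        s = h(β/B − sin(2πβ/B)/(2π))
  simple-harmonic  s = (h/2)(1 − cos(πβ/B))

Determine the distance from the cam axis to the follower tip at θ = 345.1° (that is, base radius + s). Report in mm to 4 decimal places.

seg 1 [0°–212.9°] cycloidal, h=30: full span → s += 30 → s = 30.0000
seg 2 [212.9°–292.4°] uniform, h=30: full span → s += 30 → s = 60.0000
seg 3 [292.4°–315.9°] dwell: s stays 60.0000
seg 4 [315.9°–360°] uniform, h=19: θ=345.1° here. β=29.2, B=44.1. 19·29.2/44.1 = 12.5805 → s = 72.5805
radial distance = base radius + s = 48 + 72.5805 = 120.5805

120.5805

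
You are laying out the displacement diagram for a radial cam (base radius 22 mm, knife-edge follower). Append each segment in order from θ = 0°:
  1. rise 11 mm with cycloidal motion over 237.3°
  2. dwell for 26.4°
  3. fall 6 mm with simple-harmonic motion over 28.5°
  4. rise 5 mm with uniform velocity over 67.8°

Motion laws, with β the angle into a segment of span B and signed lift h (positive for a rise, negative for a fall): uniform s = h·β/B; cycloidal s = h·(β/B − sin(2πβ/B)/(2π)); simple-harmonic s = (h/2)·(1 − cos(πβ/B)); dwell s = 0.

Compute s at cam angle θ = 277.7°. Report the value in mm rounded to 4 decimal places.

seg 1 [0°–237.3°] cycloidal, h=11: full span → s += 11 → s = 11.0000
seg 2 [237.3°–263.7°] dwell: s stays 11.0000
seg 3 [263.7°–292.2°] simple-harmonic, h=-6: θ=277.7° here. β=14, B=28.5. -6/2·(1 − cos(π·0.4912)) = -2.9173 → s = 8.0827

8.0827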